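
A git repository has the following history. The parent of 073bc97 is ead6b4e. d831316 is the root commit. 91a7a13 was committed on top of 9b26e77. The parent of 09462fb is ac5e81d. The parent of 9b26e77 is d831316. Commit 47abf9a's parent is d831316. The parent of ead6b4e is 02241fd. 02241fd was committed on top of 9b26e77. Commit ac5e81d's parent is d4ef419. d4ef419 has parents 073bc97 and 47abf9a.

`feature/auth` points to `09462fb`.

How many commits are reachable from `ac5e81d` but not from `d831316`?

7

Reachable from ac5e81d: {02241fd, 073bc97, 47abf9a, 9b26e77, ac5e81d, d4ef419, d831316, ead6b4e}.
Reachable from d831316: {d831316}.
In ac5e81d's history but not d831316's: {02241fd, 073bc97, 47abf9a, 9b26e77, ac5e81d, d4ef419, ead6b4e} — 7 commits.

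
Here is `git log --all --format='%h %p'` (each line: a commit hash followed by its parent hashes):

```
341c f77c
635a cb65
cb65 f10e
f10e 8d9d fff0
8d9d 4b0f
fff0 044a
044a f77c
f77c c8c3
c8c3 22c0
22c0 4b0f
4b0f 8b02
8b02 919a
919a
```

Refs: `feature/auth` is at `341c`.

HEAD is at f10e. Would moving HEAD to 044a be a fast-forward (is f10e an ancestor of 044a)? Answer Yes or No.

No

A fast-forward from f10e to 044a is possible iff f10e is an ancestor of 044a.
Ancestors of 044a: {044a, 22c0, 4b0f, 8b02, 919a, c8c3, f77c}.
f10e is not among them, so fast-forward is not possible.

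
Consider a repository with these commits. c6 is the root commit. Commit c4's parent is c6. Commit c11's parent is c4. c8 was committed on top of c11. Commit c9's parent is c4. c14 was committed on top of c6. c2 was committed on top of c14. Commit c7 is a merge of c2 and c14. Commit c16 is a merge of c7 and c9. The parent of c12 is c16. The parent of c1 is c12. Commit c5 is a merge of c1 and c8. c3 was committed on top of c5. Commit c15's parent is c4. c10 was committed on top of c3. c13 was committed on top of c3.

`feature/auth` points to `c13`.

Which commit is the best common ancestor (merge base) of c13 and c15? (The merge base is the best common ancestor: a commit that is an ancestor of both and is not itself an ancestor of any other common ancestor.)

Ancestors of c13: {c1, c11, c12, c13, c14, c16, c2, c3, c4, c5, c6, c7, c8, c9}.
Ancestors of c15: {c15, c4, c6}.
Common ancestors: {c4, c6}.
Among these, c4 is not an ancestor of any other common ancestor — it is the merge base.

c4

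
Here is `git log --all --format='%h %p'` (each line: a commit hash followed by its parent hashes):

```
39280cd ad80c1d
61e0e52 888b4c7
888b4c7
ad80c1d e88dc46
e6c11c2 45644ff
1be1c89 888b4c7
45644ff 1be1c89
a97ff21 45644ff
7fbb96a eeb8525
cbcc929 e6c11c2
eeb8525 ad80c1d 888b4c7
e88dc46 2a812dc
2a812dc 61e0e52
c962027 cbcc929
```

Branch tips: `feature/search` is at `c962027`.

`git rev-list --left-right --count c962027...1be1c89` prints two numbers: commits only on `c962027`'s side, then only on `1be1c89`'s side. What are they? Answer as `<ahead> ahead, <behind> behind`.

4 ahead, 0 behind

Reachable from c962027: {1be1c89, 45644ff, 888b4c7, c962027, cbcc929, e6c11c2}.
Reachable from 1be1c89: {1be1c89, 888b4c7}.
Only in c962027's history (ahead): {45644ff, c962027, cbcc929, e6c11c2} — 4.
Only in 1be1c89's history (behind): {} — 0.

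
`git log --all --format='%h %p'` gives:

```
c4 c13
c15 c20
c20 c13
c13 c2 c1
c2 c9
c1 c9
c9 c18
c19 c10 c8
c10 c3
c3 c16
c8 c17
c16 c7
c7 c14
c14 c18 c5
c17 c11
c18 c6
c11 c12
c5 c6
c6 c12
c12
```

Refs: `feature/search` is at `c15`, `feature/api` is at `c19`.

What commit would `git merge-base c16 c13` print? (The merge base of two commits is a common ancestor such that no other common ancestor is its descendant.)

Ancestors of c16: {c12, c14, c16, c18, c5, c6, c7}.
Ancestors of c13: {c1, c12, c13, c18, c2, c6, c9}.
Common ancestors: {c12, c18, c6}.
Among these, c18 is not an ancestor of any other common ancestor — it is the merge base.

c18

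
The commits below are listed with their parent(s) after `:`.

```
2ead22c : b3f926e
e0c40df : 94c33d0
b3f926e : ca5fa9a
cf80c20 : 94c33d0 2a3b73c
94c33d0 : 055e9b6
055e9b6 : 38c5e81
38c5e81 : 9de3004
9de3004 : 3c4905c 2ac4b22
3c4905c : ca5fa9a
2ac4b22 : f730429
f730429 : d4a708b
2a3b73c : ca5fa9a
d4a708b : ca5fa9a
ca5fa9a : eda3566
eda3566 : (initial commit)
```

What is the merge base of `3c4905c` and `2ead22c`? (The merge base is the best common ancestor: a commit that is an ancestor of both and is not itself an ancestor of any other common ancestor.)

Ancestors of 3c4905c: {3c4905c, ca5fa9a, eda3566}.
Ancestors of 2ead22c: {2ead22c, b3f926e, ca5fa9a, eda3566}.
Common ancestors: {ca5fa9a, eda3566}.
Among these, ca5fa9a is not an ancestor of any other common ancestor — it is the merge base.

ca5fa9a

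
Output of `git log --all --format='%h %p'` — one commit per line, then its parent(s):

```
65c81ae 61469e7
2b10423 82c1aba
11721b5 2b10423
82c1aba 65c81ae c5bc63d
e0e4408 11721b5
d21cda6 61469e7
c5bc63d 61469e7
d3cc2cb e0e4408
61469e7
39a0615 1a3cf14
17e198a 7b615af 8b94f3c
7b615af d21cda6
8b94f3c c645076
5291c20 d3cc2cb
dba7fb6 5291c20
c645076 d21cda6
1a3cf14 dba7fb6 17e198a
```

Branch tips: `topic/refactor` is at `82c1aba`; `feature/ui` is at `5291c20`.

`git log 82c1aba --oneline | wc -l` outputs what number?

4

Walking parent pointers from 82c1aba: reachable set = {61469e7, 65c81ae, 82c1aba, c5bc63d}.
That is 4 commits.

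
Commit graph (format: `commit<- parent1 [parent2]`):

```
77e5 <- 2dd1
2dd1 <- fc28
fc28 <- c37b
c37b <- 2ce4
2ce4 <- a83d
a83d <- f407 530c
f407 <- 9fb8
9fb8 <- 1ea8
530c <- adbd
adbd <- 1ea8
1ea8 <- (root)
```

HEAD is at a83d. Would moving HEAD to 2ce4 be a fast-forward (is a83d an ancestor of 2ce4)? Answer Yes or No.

A fast-forward from a83d to 2ce4 is possible iff a83d is an ancestor of 2ce4.
Ancestors of 2ce4: {1ea8, 2ce4, 530c, 9fb8, a83d, adbd, f407}.
a83d is among them, so fast-forward is possible.

Yes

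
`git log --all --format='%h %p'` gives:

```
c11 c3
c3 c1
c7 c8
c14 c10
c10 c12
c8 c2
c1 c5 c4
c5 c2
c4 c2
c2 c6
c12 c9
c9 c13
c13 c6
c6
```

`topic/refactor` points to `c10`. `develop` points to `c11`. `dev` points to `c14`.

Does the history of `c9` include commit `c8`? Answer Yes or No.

Ancestors of c9: {c13, c6, c9}.
c8 is not in that set, so it is not an ancestor of c9.

No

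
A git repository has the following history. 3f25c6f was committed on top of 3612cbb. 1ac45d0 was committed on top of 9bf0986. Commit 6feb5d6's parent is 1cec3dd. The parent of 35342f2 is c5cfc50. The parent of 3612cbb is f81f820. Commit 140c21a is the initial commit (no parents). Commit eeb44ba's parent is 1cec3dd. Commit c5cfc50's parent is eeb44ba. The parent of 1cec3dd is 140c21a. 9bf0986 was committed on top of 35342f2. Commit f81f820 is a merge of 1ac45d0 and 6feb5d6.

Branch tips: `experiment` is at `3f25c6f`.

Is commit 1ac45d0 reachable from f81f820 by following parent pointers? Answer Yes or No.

Ancestors of f81f820 (commits reachable by following parents): {140c21a, 1ac45d0, 1cec3dd, 35342f2, 6feb5d6, 9bf0986, c5cfc50, eeb44ba, f81f820}.
1ac45d0 is in that set, so it is an ancestor of f81f820.

Yes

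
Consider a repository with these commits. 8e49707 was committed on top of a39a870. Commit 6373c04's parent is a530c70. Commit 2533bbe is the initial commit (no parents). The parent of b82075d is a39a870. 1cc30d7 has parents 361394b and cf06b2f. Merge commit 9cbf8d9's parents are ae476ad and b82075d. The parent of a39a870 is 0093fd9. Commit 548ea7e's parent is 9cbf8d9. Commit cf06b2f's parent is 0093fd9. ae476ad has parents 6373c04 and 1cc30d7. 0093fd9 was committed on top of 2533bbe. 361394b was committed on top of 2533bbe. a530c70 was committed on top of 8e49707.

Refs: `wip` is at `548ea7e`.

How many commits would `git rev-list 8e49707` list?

4

Walking parent pointers from 8e49707: reachable set = {0093fd9, 2533bbe, 8e49707, a39a870}.
That is 4 commits.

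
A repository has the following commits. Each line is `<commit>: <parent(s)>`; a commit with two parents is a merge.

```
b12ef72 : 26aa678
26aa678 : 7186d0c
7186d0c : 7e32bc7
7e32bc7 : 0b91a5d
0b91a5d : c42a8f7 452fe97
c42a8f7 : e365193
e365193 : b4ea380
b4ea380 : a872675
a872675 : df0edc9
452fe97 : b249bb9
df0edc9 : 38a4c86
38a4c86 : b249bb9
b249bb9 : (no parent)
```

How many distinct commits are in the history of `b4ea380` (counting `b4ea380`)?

5

Walking parent pointers from b4ea380: reachable set = {38a4c86, a872675, b249bb9, b4ea380, df0edc9}.
That is 5 commits.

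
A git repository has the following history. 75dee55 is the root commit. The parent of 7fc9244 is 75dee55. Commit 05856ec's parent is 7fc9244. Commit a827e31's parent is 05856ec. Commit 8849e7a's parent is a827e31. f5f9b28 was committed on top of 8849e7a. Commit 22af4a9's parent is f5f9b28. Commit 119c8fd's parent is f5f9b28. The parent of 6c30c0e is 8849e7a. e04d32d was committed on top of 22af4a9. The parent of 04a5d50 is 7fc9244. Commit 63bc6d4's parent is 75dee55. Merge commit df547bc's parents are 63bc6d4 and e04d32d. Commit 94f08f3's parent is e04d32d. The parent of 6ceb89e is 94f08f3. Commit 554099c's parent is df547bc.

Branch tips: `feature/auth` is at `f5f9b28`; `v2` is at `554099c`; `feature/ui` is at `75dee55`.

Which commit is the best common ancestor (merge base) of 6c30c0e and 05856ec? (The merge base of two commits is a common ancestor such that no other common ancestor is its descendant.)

05856ec

Ancestors of 6c30c0e: {05856ec, 6c30c0e, 75dee55, 7fc9244, 8849e7a, a827e31}.
Ancestors of 05856ec: {05856ec, 75dee55, 7fc9244}.
Common ancestors: {05856ec, 75dee55, 7fc9244}.
Among these, 05856ec is not an ancestor of any other common ancestor — it is the merge base.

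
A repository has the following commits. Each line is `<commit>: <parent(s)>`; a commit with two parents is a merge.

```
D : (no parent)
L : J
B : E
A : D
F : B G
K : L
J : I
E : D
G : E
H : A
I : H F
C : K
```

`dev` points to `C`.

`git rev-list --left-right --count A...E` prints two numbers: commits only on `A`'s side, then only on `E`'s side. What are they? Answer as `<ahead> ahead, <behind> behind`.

Reachable from A: {A, D}.
Reachable from E: {D, E}.
Only in A's history (ahead): {A} — 1.
Only in E's history (behind): {E} — 1.

1 ahead, 1 behind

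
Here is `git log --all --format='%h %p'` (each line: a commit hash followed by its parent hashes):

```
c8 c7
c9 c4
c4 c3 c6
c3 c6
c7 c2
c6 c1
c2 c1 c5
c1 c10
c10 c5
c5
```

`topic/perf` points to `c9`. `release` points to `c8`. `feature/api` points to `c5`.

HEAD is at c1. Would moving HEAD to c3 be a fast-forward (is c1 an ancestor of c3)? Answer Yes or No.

Yes

A fast-forward from c1 to c3 is possible iff c1 is an ancestor of c3.
Ancestors of c3: {c1, c10, c3, c5, c6}.
c1 is among them, so fast-forward is possible.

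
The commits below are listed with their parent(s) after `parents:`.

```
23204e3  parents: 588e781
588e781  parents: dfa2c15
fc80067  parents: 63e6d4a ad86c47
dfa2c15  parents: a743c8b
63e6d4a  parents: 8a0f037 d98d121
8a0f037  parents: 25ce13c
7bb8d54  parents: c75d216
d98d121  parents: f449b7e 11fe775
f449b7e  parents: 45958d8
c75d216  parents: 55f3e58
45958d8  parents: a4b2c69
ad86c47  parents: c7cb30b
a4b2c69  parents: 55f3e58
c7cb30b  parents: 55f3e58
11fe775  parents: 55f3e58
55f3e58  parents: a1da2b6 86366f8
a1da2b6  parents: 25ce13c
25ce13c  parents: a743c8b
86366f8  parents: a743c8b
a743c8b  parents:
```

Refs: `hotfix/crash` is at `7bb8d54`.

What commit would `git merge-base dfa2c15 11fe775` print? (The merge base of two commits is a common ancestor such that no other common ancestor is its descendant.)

Ancestors of dfa2c15: {a743c8b, dfa2c15}.
Ancestors of 11fe775: {11fe775, 25ce13c, 55f3e58, 86366f8, a1da2b6, a743c8b}.
Common ancestors: {a743c8b}.
The only common ancestor is a743c8b, so it is the merge base.

a743c8b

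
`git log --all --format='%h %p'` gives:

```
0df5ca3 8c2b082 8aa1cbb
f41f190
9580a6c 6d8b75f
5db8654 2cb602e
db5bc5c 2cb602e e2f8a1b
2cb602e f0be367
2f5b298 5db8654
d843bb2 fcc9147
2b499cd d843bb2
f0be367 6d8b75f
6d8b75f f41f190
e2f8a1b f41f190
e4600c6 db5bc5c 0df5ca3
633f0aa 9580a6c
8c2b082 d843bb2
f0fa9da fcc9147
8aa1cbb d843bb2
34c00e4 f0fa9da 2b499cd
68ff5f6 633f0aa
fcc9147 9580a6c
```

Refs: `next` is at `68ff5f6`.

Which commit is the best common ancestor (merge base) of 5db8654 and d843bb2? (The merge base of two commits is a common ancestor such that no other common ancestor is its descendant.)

Ancestors of 5db8654: {2cb602e, 5db8654, 6d8b75f, f0be367, f41f190}.
Ancestors of d843bb2: {6d8b75f, 9580a6c, d843bb2, f41f190, fcc9147}.
Common ancestors: {6d8b75f, f41f190}.
Among these, 6d8b75f is not an ancestor of any other common ancestor — it is the merge base.

6d8b75f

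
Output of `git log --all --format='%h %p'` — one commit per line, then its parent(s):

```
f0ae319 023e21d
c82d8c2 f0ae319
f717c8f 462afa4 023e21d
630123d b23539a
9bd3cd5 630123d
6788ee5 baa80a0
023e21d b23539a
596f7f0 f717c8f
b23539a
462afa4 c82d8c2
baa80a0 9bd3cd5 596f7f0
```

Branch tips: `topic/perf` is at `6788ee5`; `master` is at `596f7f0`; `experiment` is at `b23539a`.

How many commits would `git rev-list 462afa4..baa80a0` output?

5

Reachable from baa80a0: {023e21d, 462afa4, 596f7f0, 630123d, 9bd3cd5, b23539a, baa80a0, c82d8c2, f0ae319, f717c8f}.
Reachable from 462afa4: {023e21d, 462afa4, b23539a, c82d8c2, f0ae319}.
In baa80a0's history but not 462afa4's: {596f7f0, 630123d, 9bd3cd5, baa80a0, f717c8f} — 5 commits.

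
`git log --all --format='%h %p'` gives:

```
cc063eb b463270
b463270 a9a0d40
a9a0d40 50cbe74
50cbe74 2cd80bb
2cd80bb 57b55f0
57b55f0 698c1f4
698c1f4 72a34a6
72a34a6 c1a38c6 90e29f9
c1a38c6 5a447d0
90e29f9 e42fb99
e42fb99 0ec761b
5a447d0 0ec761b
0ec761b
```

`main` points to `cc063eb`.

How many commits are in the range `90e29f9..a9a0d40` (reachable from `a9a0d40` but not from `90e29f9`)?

Reachable from a9a0d40: {0ec761b, 2cd80bb, 50cbe74, 57b55f0, 5a447d0, 698c1f4, 72a34a6, 90e29f9, a9a0d40, c1a38c6, e42fb99}.
Reachable from 90e29f9: {0ec761b, 90e29f9, e42fb99}.
In a9a0d40's history but not 90e29f9's: {2cd80bb, 50cbe74, 57b55f0, 5a447d0, 698c1f4, 72a34a6, a9a0d40, c1a38c6} — 8 commits.

8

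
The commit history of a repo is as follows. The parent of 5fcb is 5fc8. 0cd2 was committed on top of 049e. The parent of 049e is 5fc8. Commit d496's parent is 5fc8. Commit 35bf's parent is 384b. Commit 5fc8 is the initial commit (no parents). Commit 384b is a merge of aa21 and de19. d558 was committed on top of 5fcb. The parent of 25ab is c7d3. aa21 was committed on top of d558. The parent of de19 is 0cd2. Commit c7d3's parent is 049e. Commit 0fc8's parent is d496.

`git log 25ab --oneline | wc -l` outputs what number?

Walking parent pointers from 25ab: reachable set = {049e, 25ab, 5fc8, c7d3}.
That is 4 commits.

4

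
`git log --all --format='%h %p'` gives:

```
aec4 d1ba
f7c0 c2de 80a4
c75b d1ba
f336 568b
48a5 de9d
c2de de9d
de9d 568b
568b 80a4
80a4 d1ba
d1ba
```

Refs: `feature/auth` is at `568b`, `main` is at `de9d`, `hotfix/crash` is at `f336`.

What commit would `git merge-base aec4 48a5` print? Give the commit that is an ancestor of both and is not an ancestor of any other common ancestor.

Ancestors of aec4: {aec4, d1ba}.
Ancestors of 48a5: {48a5, 568b, 80a4, d1ba, de9d}.
Common ancestors: {d1ba}.
The only common ancestor is d1ba, so it is the merge base.

d1ba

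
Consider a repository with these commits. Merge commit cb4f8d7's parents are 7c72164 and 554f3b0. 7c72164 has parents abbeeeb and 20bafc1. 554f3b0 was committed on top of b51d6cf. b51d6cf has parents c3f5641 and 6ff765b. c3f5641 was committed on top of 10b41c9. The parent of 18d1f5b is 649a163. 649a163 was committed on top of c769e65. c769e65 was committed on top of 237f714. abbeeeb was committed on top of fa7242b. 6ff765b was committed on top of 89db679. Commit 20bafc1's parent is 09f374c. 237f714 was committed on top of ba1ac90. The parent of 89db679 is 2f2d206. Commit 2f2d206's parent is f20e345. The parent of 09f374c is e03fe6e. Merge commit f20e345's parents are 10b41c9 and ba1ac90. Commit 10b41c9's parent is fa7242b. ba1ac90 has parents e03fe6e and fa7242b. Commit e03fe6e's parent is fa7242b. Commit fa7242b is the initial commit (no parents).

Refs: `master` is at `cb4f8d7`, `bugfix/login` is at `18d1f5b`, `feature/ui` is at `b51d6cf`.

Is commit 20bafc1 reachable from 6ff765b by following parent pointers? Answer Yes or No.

No

Ancestors of 6ff765b: {10b41c9, 2f2d206, 6ff765b, 89db679, ba1ac90, e03fe6e, f20e345, fa7242b}.
20bafc1 is not in that set, so it is not an ancestor of 6ff765b.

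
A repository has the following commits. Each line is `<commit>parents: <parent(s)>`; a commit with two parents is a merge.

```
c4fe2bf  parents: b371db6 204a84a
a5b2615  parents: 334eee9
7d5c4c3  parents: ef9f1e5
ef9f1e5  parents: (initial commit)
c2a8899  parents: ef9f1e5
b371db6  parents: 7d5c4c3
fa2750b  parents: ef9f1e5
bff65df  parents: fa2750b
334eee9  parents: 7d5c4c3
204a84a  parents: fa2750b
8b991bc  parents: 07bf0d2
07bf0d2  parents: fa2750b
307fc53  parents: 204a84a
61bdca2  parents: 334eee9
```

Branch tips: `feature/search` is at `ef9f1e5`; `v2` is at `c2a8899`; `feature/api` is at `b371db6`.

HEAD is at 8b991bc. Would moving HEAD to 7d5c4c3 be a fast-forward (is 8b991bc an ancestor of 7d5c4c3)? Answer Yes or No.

A fast-forward from 8b991bc to 7d5c4c3 is possible iff 8b991bc is an ancestor of 7d5c4c3.
Ancestors of 7d5c4c3: {7d5c4c3, ef9f1e5}.
8b991bc is not among them, so fast-forward is not possible.

No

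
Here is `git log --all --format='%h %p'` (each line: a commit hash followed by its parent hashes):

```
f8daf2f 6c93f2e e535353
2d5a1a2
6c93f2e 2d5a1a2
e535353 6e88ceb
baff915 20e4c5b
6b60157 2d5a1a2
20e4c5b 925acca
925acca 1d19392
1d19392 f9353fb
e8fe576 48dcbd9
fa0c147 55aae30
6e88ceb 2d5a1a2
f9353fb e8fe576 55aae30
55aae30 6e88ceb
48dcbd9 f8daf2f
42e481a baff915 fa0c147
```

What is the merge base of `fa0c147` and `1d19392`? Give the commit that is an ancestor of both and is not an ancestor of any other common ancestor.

Ancestors of fa0c147: {2d5a1a2, 55aae30, 6e88ceb, fa0c147}.
Ancestors of 1d19392: {1d19392, 2d5a1a2, 48dcbd9, 55aae30, 6c93f2e, 6e88ceb, e535353, e8fe576, f8daf2f, f9353fb}.
Common ancestors: {2d5a1a2, 55aae30, 6e88ceb}.
Among these, 55aae30 is not an ancestor of any other common ancestor — it is the merge base.

55aae30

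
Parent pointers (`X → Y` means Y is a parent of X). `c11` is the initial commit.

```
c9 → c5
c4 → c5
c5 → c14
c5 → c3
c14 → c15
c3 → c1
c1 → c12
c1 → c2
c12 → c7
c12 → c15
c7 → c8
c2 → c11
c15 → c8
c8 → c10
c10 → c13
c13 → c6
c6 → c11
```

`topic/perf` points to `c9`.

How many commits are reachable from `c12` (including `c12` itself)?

Walking parent pointers from c12: reachable set = {c10, c11, c12, c13, c15, c6, c7, c8}.
That is 8 commits.

8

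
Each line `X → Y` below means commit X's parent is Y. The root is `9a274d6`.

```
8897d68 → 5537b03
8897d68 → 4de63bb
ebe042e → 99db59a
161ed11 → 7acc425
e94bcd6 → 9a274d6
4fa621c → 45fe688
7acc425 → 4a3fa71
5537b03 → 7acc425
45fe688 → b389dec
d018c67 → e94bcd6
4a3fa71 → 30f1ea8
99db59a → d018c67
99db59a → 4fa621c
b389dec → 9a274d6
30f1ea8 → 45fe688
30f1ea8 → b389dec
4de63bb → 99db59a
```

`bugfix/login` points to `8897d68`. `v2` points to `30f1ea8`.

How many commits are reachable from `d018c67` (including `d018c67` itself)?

3

Walking parent pointers from d018c67: reachable set = {9a274d6, d018c67, e94bcd6}.
That is 3 commits.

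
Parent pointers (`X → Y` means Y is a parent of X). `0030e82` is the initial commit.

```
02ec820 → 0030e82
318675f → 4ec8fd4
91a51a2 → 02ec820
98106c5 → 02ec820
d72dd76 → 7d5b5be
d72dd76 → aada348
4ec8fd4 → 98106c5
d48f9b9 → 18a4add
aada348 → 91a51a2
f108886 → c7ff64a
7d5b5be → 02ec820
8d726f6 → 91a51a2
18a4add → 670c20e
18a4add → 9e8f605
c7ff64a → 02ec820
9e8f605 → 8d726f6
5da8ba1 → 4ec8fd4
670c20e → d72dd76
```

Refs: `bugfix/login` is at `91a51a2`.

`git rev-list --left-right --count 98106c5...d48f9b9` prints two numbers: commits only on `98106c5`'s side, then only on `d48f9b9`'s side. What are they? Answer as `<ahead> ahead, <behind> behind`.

Reachable from 98106c5: {0030e82, 02ec820, 98106c5}.
Reachable from d48f9b9: {0030e82, 02ec820, 18a4add, 670c20e, 7d5b5be, 8d726f6, 91a51a2, 9e8f605, aada348, d48f9b9, d72dd76}.
Only in 98106c5's history (ahead): {98106c5} — 1.
Only in d48f9b9's history (behind): {18a4add, 670c20e, 7d5b5be, 8d726f6, 91a51a2, 9e8f605, aada348, d48f9b9, d72dd76} — 9.

1 ahead, 9 behind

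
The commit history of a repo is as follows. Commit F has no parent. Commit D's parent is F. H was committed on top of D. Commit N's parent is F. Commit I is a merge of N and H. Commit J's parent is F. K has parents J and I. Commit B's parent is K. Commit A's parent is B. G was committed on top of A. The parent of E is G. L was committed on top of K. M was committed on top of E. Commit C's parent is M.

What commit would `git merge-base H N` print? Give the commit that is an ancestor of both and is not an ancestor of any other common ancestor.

F

Ancestors of H: {D, F, H}.
Ancestors of N: {F, N}.
Common ancestors: {F}.
The only common ancestor is F, so it is the merge base.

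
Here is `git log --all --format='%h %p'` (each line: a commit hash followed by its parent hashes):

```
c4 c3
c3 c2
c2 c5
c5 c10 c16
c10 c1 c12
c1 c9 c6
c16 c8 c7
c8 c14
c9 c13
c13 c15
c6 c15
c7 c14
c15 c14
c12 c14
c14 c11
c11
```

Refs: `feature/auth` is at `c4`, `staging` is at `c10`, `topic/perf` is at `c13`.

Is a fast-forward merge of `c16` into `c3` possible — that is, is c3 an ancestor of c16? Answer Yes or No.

No

A fast-forward from c3 to c16 is possible iff c3 is an ancestor of c16.
Ancestors of c16: {c11, c14, c16, c7, c8}.
c3 is not among them, so fast-forward is not possible.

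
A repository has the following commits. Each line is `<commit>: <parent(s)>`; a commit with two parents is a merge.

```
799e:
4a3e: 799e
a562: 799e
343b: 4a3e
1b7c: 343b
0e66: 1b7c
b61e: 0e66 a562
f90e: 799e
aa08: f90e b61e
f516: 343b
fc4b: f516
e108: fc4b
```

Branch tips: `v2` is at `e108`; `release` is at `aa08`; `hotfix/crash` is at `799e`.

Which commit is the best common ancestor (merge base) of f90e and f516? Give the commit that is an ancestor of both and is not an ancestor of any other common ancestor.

Ancestors of f90e: {799e, f90e}.
Ancestors of f516: {343b, 4a3e, 799e, f516}.
Common ancestors: {799e}.
The only common ancestor is 799e, so it is the merge base.

799e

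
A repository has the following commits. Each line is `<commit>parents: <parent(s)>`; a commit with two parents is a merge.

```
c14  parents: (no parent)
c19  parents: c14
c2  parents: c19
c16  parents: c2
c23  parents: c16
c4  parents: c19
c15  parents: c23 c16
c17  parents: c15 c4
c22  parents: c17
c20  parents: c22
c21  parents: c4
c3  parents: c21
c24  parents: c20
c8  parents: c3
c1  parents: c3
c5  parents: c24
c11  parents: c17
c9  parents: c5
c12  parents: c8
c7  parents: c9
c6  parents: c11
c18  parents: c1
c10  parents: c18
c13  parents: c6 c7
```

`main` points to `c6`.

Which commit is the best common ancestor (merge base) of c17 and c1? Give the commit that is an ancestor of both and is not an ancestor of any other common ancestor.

c4

Ancestors of c17: {c14, c15, c16, c17, c19, c2, c23, c4}.
Ancestors of c1: {c1, c14, c19, c21, c3, c4}.
Common ancestors: {c14, c19, c4}.
Among these, c4 is not an ancestor of any other common ancestor — it is the merge base.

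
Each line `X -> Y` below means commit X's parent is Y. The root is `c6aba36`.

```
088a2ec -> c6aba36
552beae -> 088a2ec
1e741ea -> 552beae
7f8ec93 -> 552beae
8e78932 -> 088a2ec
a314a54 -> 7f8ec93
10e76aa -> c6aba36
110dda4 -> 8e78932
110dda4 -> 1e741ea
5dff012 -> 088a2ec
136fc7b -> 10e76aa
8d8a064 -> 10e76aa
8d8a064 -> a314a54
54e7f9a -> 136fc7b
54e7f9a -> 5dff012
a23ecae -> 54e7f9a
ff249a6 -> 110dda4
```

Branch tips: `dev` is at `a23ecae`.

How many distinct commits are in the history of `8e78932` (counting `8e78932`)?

Walking parent pointers from 8e78932: reachable set = {088a2ec, 8e78932, c6aba36}.
That is 3 commits.

3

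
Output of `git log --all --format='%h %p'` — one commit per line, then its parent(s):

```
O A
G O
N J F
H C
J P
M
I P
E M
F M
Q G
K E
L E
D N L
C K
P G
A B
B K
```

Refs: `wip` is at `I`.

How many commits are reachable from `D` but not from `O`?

7

Reachable from D: {A, B, D, E, F, G, J, K, L, M, N, O, P}.
Reachable from O: {A, B, E, K, M, O}.
In D's history but not O's: {D, F, G, J, L, N, P} — 7 commits.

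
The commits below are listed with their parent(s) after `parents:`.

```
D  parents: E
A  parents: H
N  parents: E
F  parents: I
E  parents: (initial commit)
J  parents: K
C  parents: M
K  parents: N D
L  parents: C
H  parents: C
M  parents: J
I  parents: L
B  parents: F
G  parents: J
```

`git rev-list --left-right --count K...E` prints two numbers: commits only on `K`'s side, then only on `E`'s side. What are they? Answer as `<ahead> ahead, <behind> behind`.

Reachable from K: {D, E, K, N}.
Reachable from E: {E}.
Only in K's history (ahead): {D, K, N} — 3.
Only in E's history (behind): {} — 0.

3 ahead, 0 behind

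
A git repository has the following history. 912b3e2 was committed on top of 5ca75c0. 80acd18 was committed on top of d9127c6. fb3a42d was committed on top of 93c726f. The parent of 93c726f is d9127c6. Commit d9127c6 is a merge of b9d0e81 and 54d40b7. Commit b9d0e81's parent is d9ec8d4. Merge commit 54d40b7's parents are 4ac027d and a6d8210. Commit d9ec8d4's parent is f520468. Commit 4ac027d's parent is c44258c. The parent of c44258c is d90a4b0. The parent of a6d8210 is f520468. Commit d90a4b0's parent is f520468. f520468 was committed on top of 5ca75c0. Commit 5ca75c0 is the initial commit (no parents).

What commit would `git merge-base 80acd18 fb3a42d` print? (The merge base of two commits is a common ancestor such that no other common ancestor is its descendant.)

d9127c6

Ancestors of 80acd18: {4ac027d, 54d40b7, 5ca75c0, 80acd18, a6d8210, b9d0e81, c44258c, d90a4b0, d9127c6, d9ec8d4, f520468}.
Ancestors of fb3a42d: {4ac027d, 54d40b7, 5ca75c0, 93c726f, a6d8210, b9d0e81, c44258c, d90a4b0, d9127c6, d9ec8d4, f520468, fb3a42d}.
Common ancestors: {4ac027d, 54d40b7, 5ca75c0, a6d8210, b9d0e81, c44258c, d90a4b0, d9127c6, d9ec8d4, f520468}.
Among these, d9127c6 is not an ancestor of any other common ancestor — it is the merge base.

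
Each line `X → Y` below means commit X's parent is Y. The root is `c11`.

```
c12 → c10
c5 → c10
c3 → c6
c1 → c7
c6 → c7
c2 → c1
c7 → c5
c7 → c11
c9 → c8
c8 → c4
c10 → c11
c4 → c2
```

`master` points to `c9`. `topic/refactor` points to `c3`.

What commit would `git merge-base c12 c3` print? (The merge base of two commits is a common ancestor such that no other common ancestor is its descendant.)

Ancestors of c12: {c10, c11, c12}.
Ancestors of c3: {c10, c11, c3, c5, c6, c7}.
Common ancestors: {c10, c11}.
Among these, c10 is not an ancestor of any other common ancestor — it is the merge base.

c10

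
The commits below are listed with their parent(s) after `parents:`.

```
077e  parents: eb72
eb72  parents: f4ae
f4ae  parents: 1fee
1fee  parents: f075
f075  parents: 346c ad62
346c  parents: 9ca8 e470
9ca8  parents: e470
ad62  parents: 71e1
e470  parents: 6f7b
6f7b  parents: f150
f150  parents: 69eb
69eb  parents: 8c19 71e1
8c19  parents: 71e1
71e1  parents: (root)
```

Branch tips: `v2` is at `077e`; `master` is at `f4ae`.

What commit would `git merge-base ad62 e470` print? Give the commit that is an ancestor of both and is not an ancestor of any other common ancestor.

71e1

Ancestors of ad62: {71e1, ad62}.
Ancestors of e470: {69eb, 6f7b, 71e1, 8c19, e470, f150}.
Common ancestors: {71e1}.
The only common ancestor is 71e1, so it is the merge base.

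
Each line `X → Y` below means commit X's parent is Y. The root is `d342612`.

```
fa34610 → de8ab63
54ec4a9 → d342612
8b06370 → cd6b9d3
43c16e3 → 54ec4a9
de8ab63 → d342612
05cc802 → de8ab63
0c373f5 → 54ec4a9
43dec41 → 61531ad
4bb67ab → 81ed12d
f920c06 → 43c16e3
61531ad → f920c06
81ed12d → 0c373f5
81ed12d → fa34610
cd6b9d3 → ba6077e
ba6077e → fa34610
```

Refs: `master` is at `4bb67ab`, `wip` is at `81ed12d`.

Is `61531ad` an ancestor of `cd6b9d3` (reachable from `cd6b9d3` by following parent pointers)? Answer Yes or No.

Ancestors of cd6b9d3: {ba6077e, cd6b9d3, d342612, de8ab63, fa34610}.
61531ad is not in that set, so it is not an ancestor of cd6b9d3.

No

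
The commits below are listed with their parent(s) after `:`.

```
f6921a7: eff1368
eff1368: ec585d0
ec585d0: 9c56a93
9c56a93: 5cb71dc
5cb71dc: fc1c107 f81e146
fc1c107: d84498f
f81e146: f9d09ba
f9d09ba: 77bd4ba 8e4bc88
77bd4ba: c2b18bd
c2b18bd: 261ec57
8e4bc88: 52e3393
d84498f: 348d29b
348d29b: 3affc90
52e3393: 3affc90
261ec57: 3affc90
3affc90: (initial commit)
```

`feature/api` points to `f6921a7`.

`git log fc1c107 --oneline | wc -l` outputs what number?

4

Walking parent pointers from fc1c107: reachable set = {348d29b, 3affc90, d84498f, fc1c107}.
That is 4 commits.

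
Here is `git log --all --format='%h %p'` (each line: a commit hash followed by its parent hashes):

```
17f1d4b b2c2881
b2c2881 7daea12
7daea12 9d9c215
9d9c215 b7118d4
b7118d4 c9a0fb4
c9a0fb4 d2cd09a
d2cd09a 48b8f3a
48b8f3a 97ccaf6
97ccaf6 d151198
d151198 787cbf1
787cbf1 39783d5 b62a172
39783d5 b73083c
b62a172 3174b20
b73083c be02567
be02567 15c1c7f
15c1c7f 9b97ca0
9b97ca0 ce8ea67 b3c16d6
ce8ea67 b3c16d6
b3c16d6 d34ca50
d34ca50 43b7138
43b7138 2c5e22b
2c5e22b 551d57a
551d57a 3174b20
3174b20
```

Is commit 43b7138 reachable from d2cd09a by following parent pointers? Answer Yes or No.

Ancestors of d2cd09a (commits reachable by following parents): {15c1c7f, 2c5e22b, 3174b20, 39783d5, 43b7138, 48b8f3a, 551d57a, 787cbf1, 97ccaf6, 9b97ca0, b3c16d6, b62a172, b73083c, be02567, ce8ea67, d151198, d2cd09a, d34ca50}.
43b7138 is in that set, so it is an ancestor of d2cd09a.

Yes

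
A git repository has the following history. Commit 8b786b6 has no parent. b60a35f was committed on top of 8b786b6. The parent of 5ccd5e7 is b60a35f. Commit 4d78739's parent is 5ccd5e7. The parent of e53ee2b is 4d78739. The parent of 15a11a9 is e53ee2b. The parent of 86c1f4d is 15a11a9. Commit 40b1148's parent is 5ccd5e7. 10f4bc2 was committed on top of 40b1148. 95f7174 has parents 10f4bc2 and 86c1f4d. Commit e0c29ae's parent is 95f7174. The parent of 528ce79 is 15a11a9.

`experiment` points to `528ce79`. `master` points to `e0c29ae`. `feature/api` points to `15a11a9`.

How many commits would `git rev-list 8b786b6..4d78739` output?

Reachable from 4d78739: {4d78739, 5ccd5e7, 8b786b6, b60a35f}.
Reachable from 8b786b6: {8b786b6}.
In 4d78739's history but not 8b786b6's: {4d78739, 5ccd5e7, b60a35f} — 3 commits.

3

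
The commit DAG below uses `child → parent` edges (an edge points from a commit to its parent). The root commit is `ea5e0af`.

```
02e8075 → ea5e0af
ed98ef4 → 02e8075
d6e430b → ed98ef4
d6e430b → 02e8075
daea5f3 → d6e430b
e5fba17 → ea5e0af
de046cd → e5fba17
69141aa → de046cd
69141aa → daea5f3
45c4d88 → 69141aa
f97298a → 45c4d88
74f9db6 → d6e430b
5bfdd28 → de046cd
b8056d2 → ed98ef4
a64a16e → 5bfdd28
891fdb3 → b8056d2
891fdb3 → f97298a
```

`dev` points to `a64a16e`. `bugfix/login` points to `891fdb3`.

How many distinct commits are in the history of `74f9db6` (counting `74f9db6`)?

5

Walking parent pointers from 74f9db6: reachable set = {02e8075, 74f9db6, d6e430b, ea5e0af, ed98ef4}.
That is 5 commits.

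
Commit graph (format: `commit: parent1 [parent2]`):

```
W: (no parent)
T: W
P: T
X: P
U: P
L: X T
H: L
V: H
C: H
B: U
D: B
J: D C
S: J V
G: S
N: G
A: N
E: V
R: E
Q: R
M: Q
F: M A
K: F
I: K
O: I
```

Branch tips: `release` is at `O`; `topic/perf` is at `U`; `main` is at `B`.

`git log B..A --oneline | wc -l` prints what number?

Reachable from A: {A, B, C, D, G, H, J, L, N, P, S, T, U, V, W, X}.
Reachable from B: {B, P, T, U, W}.
In A's history but not B's: {A, C, D, G, H, J, L, N, S, V, X} — 11 commits.

11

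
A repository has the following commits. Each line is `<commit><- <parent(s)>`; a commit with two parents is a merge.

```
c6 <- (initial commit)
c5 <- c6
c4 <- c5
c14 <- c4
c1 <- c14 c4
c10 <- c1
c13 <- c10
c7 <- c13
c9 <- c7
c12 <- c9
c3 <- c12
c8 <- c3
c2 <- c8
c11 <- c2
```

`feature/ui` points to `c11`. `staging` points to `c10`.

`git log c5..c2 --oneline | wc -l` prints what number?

Reachable from c2: {c1, c10, c12, c13, c14, c2, c3, c4, c5, c6, c7, c8, c9}.
Reachable from c5: {c5, c6}.
In c2's history but not c5's: {c1, c10, c12, c13, c14, c2, c3, c4, c7, c8, c9} — 11 commits.

11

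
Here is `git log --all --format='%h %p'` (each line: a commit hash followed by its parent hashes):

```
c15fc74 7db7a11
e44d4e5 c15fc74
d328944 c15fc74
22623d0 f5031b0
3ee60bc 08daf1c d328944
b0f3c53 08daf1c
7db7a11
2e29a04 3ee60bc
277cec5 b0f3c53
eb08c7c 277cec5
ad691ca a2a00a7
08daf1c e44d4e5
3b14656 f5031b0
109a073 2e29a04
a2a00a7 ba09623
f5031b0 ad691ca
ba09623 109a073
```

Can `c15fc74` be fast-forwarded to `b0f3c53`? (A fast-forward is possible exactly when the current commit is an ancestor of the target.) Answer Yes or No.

A fast-forward from c15fc74 to b0f3c53 is possible iff c15fc74 is an ancestor of b0f3c53.
Ancestors of b0f3c53: {08daf1c, 7db7a11, b0f3c53, c15fc74, e44d4e5}.
c15fc74 is among them, so fast-forward is possible.

Yes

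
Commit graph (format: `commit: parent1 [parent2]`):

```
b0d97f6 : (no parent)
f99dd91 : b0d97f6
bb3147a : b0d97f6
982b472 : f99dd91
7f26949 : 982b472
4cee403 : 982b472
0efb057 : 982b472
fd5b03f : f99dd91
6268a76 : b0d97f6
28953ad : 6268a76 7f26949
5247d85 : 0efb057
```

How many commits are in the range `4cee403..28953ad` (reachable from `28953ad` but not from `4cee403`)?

Reachable from 28953ad: {28953ad, 6268a76, 7f26949, 982b472, b0d97f6, f99dd91}.
Reachable from 4cee403: {4cee403, 982b472, b0d97f6, f99dd91}.
In 28953ad's history but not 4cee403's: {28953ad, 6268a76, 7f26949} — 3 commits.

3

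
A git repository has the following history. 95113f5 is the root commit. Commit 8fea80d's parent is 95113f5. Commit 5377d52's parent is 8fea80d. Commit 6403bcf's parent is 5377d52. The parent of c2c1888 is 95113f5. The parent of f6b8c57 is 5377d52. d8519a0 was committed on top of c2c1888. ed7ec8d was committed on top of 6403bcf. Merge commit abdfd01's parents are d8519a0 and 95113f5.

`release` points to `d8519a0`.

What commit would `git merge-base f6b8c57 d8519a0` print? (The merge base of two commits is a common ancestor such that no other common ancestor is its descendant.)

95113f5

Ancestors of f6b8c57: {5377d52, 8fea80d, 95113f5, f6b8c57}.
Ancestors of d8519a0: {95113f5, c2c1888, d8519a0}.
Common ancestors: {95113f5}.
The only common ancestor is 95113f5, so it is the merge base.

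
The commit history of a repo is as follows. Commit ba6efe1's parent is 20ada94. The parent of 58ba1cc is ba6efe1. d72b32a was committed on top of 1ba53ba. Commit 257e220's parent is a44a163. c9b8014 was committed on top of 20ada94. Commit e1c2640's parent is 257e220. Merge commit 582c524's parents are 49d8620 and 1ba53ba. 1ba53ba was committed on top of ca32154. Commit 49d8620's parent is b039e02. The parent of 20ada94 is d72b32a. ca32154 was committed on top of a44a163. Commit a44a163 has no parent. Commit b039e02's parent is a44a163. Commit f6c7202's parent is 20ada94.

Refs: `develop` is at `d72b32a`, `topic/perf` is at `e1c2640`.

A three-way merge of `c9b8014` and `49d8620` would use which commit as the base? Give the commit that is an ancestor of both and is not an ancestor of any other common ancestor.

Ancestors of c9b8014: {1ba53ba, 20ada94, a44a163, c9b8014, ca32154, d72b32a}.
Ancestors of 49d8620: {49d8620, a44a163, b039e02}.
Common ancestors: {a44a163}.
The only common ancestor is a44a163, so it is the merge base.

a44a163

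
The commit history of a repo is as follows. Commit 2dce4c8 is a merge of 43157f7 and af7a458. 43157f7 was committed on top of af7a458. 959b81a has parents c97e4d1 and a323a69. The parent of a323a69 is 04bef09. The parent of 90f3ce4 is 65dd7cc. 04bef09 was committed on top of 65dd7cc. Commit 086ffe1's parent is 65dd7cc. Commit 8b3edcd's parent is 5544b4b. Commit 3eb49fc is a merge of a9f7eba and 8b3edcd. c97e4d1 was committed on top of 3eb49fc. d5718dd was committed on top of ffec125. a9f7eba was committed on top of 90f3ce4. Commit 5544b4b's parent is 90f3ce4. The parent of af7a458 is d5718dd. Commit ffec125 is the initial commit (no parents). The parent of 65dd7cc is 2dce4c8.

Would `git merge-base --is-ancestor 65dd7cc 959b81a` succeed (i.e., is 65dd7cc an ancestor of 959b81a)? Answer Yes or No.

Yes

Ancestors of 959b81a (commits reachable by following parents): {04bef09, 2dce4c8, 3eb49fc, 43157f7, 5544b4b, 65dd7cc, 8b3edcd, 90f3ce4, 959b81a, a323a69, a9f7eba, af7a458, c97e4d1, d5718dd, ffec125}.
65dd7cc is in that set, so it is an ancestor of 959b81a.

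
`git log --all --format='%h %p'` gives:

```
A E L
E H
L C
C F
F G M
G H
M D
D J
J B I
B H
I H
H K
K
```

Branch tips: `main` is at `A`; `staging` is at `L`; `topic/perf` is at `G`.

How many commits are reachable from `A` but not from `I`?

10

Reachable from A: {A, B, C, D, E, F, G, H, I, J, K, L, M}.
Reachable from I: {H, I, K}.
In A's history but not I's: {A, B, C, D, E, F, G, J, L, M} — 10 commits.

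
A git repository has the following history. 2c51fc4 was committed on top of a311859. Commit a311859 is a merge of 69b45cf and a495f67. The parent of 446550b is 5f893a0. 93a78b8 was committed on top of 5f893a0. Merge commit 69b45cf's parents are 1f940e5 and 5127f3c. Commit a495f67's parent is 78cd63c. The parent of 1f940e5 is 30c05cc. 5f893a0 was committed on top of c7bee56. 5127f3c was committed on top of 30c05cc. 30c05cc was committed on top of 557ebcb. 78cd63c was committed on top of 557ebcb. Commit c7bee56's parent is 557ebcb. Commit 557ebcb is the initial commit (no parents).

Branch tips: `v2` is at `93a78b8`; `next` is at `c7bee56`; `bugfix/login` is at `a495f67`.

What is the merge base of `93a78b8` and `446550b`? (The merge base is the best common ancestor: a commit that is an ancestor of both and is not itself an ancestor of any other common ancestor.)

Ancestors of 93a78b8: {557ebcb, 5f893a0, 93a78b8, c7bee56}.
Ancestors of 446550b: {446550b, 557ebcb, 5f893a0, c7bee56}.
Common ancestors: {557ebcb, 5f893a0, c7bee56}.
Among these, 5f893a0 is not an ancestor of any other common ancestor — it is the merge base.

5f893a0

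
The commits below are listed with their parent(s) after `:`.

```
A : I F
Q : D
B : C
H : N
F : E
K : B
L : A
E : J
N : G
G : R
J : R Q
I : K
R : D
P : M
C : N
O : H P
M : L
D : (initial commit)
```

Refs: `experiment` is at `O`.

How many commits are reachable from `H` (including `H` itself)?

5

Walking parent pointers from H: reachable set = {D, G, H, N, R}.
That is 5 commits.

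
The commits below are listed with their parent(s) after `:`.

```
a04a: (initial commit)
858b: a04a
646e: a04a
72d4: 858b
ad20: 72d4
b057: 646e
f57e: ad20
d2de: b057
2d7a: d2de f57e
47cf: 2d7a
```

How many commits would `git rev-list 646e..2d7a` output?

7

Reachable from 2d7a: {2d7a, 646e, 72d4, 858b, a04a, ad20, b057, d2de, f57e}.
Reachable from 646e: {646e, a04a}.
In 2d7a's history but not 646e's: {2d7a, 72d4, 858b, ad20, b057, d2de, f57e} — 7 commits.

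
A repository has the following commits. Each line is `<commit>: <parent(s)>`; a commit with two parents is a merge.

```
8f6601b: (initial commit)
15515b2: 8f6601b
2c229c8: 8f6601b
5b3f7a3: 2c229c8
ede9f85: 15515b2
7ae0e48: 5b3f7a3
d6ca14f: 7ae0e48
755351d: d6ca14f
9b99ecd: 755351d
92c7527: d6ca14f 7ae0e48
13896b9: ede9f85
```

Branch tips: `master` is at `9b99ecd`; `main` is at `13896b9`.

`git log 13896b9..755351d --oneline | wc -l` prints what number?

Reachable from 755351d: {2c229c8, 5b3f7a3, 755351d, 7ae0e48, 8f6601b, d6ca14f}.
Reachable from 13896b9: {13896b9, 15515b2, 8f6601b, ede9f85}.
In 755351d's history but not 13896b9's: {2c229c8, 5b3f7a3, 755351d, 7ae0e48, d6ca14f} — 5 commits.

5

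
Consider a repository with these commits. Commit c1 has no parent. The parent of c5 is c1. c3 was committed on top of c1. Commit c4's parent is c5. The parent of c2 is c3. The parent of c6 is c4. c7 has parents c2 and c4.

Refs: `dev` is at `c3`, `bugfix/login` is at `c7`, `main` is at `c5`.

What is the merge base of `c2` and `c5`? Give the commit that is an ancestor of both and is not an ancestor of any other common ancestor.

c1

Ancestors of c2: {c1, c2, c3}.
Ancestors of c5: {c1, c5}.
Common ancestors: {c1}.
The only common ancestor is c1, so it is the merge base.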